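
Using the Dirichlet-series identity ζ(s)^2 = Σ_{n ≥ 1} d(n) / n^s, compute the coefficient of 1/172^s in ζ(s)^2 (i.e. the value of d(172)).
d(172) = 6

ζ(s)^2 = (Σ 1/m^s)(Σ 1/k^s). The coefficient of 1/n^s in the product is the number of ordered pairs (m, k) with mk = n, which equals d(n). For n = 172, divisors are [1, 2, 4, 43, 86, 172], so d(172) = 6.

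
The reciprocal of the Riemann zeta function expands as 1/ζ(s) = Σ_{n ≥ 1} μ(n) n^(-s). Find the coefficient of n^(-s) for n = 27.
μ(27) = 0

Factor n = 27 = 3^3. μ(n) = 0 if any exponent ≥ 2 (not squarefree); otherwise μ(n) = (−1)^{ω(n)} where ω(n) is the number of distinct prime factors. Applying: μ(27) = 0.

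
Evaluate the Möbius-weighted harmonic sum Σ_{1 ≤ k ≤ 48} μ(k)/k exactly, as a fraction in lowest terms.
Σ μ(k)/k = -12611493192339623/614889782588491410

Values of μ(k) for 1 ≤ k ≤ 48: μ(1) = 1, μ(2) = -1, μ(3) = -1, μ(5) = -1, μ(6) = 1, μ(7) = -1, μ(10) = 1, μ(11) = -1, μ(13) = -1, μ(14) = 1, μ(15) = 1, μ(17) = -1, μ(19) = -1, μ(21) = 1, μ(22) = 1, μ(23) = -1, μ(26) = 1, μ(29) = -1, μ(30) = -1, μ(31) = -1, μ(33) = 1, μ(34) = 1, μ(35) = 1, μ(37) = -1, μ(38) = 1, μ(39) = 1, μ(41) = -1, μ(42) = -1, μ(43) = -1, μ(46) = 1, μ(47) = -1, with μ = 0 on non-squarefree integers. Summing μ(k)/k for k where μ(k) ≠ 0 gives -12611493192339623/614889782588491410 ≈ -0.0205. (PNT ⟺ this sum → 0 as n → ∞.)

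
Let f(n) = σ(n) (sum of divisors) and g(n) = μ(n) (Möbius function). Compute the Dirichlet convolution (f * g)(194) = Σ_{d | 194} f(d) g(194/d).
(σ * μ)(194) = 194

Divisors of 194: [1, 2, 97, 194]. For each d | 194:
  d = 1: σ(1) · μ(194/1) = 1 · 1 = 1
  d = 2: σ(2) · μ(194/2) = 3 · -1 = -3
  d = 97: σ(97) · μ(194/97) = 98 · -1 = -98
  d = 194: σ(194) · μ(194/194) = 294 · 1 = 294
Summing: (σ * μ)(194) = 1 + -3 + -98 + 294 = 194.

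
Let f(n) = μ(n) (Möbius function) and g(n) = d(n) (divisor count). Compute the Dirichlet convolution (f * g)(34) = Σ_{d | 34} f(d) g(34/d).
(μ * d)(34) = 1

Divisors of 34: [1, 2, 17, 34]. For each d | 34:
  d = 1: μ(1) · d(34/1) = 1 · 4 = 4
  d = 2: μ(2) · d(34/2) = -1 · 2 = -2
  d = 17: μ(17) · d(34/17) = -1 · 2 = -2
  d = 34: μ(34) · d(34/34) = 1 · 1 = 1
Summing: (μ * d)(34) = 4 + -2 + -2 + 1 = 1.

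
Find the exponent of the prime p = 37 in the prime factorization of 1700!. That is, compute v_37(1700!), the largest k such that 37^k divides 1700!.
v_37(1700!) = 46

Legendre's formula: v_p(n!) = Σ_{k ≥ 1} ⌊n / p^k⌋. For p = 37, n = 1700, the terms are:
  ⌊1700/37^1⌋ = ⌊1700/37⌋ = 45
  ⌊1700/37^2⌋ = ⌊1700/1369⌋ = 1
(the next term ⌊1700/37^3⌋ = 0, terminating the sum). Summing: v_37(1700!) = 45 + 1 = 46.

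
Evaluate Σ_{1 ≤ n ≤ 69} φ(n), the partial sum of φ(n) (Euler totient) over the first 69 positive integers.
Σ_{n ≤ 69} φ(n) = 1470

Compute φ(n) for each 1 ≤ n ≤ 69: φ(1) = 1, φ(2) = 1, φ(3) = 2, φ(4) = 2, φ(5) = 4, φ(6) = 2, φ(7) = 6, φ(8) = 4, φ(9) = 6, φ(10) = 4, φ(11) = 10, φ(12) = 4, φ(13) = 12, φ(14) = 6, φ(15) = 8, φ(16) = 8, φ(17) = 16, φ(18) = 6, φ(19) = 18, φ(20) = 8, φ(21) = 12, φ(22) = 10, φ(23) = 22, φ(24) = 8, φ(25) = 20, φ(26) = 12, φ(27) = 18, φ(28) = 12, φ(29) = 28, φ(30) = 8, φ(31) = 30, φ(32) = 16, φ(33) = 20, φ(34) = 16, φ(35) = 24, φ(36) = 12, φ(37) = 36, φ(38) = 18, φ(39) = 24, φ(40) = 16, φ(41) = 40, φ(42) = 12, φ(43) = 42, φ(44) = 20, φ(45) = 24, φ(46) = 22, φ(47) = 46, φ(48) = 16, φ(49) = 42, φ(50) = 20, φ(51) = 32, φ(52) = 24, φ(53) = 52, φ(54) = 18, φ(55) = 40, φ(56) = 24, φ(57) = 36, φ(58) = 28, φ(59) = 58, φ(60) = 16, φ(61) = 60, φ(62) = 30, φ(63) = 36, φ(64) = 32, φ(65) = 48, φ(66) = 20, φ(67) = 66, φ(68) = 32, φ(69) = 44. Summing all 69 values: 1470. (Average order: Σ_{n ≤ x} φ(n) ~ (3/π²) x². For x = 69, (3/π²)·69² ≈ 1447.17.)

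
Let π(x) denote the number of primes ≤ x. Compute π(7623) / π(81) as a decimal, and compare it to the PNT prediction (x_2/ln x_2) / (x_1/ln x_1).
π(7623)/π(81) = 968/22 ≈ 44.0000;  PNT prediction ≈ 46.2658.

π(81) = 22 and π(7623) = 968, so π(7623)/π(81) ≈ 44.0000. The PNT-predicted ratio is (7623/ln(7623)) / (81/ln(81)) ≈ 46.2658. The two agree to within a few percent, as expected.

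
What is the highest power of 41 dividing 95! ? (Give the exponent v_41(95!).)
v_41(95!) = 2

Legendre's formula: v_p(n!) = Σ_{k ≥ 1} ⌊n / p^k⌋. For p = 41, n = 95, the terms are:
  ⌊95/41^1⌋ = ⌊95/41⌋ = 2
(the next term ⌊95/41^2⌋ = 0, terminating the sum). Summing: v_41(95!) = 2 = 2.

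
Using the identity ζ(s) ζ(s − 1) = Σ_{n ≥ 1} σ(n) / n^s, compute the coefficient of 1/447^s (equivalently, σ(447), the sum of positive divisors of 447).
σ(447) = 600

In the product (Σ m^0/m^s)(Σ k / k^s) = Σ (Σ_{d | n} d) / n^s, the coefficient of 1/n^s is σ(n) = Σ_{d | n} d. For n = 447, divisors are [1, 3, 149, 447]; summing: σ(447) = 600.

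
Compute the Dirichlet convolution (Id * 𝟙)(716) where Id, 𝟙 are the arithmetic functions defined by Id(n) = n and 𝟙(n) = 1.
(Id * 𝟙)(716) = 1260

Divisors of 716: [1, 2, 4, 179, 358, 716]. For each d | 716:
  d = 1: Id(1) · 𝟙(716/1) = 1 · 1 = 1
  d = 2: Id(2) · 𝟙(716/2) = 2 · 1 = 2
  d = 4: Id(4) · 𝟙(716/4) = 4 · 1 = 4
  d = 179: Id(179) · 𝟙(716/179) = 179 · 1 = 179
  d = 358: Id(358) · 𝟙(716/358) = 358 · 1 = 358
  d = 716: Id(716) · 𝟙(716/716) = 716 · 1 = 716
Summing: (Id * 𝟙)(716) = 1 + 2 + 4 + 179 + 358 + 716 = 1260.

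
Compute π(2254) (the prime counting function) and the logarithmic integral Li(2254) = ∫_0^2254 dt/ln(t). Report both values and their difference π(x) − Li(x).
π(2254) = 335;  Li(2254) ≈ 347.96;  π(x) − Li(x) ≈ -12.96.

Direct count of primes ≤ 2254 gives π(2254) = 335. Numerical evaluation of the logarithmic integral gives Li(2254) ≈ 347.96. The difference π(x) − Li(x) ≈ -12.96 is typically negative for small/moderate x (Li(x) overestimates), though Littlewood's theorem shows this sign changes infinitely often.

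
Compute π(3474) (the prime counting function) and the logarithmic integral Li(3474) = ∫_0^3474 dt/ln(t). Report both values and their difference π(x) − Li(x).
π(3474) = 487;  Li(3474) ≈ 501.41;  π(x) − Li(x) ≈ -14.41.

Direct count of primes ≤ 3474 gives π(3474) = 487. Numerical evaluation of the logarithmic integral gives Li(3474) ≈ 501.41. The difference π(x) − Li(x) ≈ -14.41 is typically negative for small/moderate x (Li(x) overestimates), though Littlewood's theorem shows this sign changes infinitely often.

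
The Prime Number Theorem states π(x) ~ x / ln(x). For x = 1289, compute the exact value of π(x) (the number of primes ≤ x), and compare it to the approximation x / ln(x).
π(1289) = 209;  x/ln(x) ≈ 179.99;  relative error ≈ 13.88%.

Directly count primes up to 1289: π(1289) = 209. The PNT approximation gives 1289/ln(1289) ≈ 1289/7.16162 ≈ 179.99. Relative error (π(x) − x/ln(x)) / π(x) ≈ 13.88%; the approximation is known to undercount slightly (Li(x) is a better estimate).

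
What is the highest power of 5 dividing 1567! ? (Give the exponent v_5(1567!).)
v_5(1567!) = 389

Legendre's formula: v_p(n!) = Σ_{k ≥ 1} ⌊n / p^k⌋. For p = 5, n = 1567, the terms are:
  ⌊1567/5^1⌋ = ⌊1567/5⌋ = 313
  ⌊1567/5^2⌋ = ⌊1567/25⌋ = 62
  ⌊1567/5^3⌋ = ⌊1567/125⌋ = 12
  ⌊1567/5^4⌋ = ⌊1567/625⌋ = 2
(the next term ⌊1567/5^5⌋ = 0, terminating the sum). Summing: v_5(1567!) = 313 + 62 + 12 + 2 = 389.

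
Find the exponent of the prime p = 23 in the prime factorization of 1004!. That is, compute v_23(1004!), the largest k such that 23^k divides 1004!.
v_23(1004!) = 44

Legendre's formula: v_p(n!) = Σ_{k ≥ 1} ⌊n / p^k⌋. For p = 23, n = 1004, the terms are:
  ⌊1004/23^1⌋ = ⌊1004/23⌋ = 43
  ⌊1004/23^2⌋ = ⌊1004/529⌋ = 1
(the next term ⌊1004/23^3⌋ = 0, terminating the sum). Summing: v_23(1004!) = 43 + 1 = 44.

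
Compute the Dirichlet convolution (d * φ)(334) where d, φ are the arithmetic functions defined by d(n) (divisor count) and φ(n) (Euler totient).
(d * φ)(334) = 504

Divisors of 334: [1, 2, 167, 334]. For each d | 334:
  d = 1: d(1) · φ(334/1) = 1 · 166 = 166
  d = 2: d(2) · φ(334/2) = 2 · 166 = 332
  d = 167: d(167) · φ(334/167) = 2 · 1 = 2
  d = 334: d(334) · φ(334/334) = 4 · 1 = 4
Summing: (d * φ)(334) = 166 + 332 + 2 + 4 = 504.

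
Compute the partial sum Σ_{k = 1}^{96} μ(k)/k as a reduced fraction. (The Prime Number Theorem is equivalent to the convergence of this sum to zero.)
Σ μ(k)/k = 164165993590198279544427554326659/3961456982724258461775089600226385

Values of μ(k) for 1 ≤ k ≤ 96: μ(1) = 1, μ(2) = -1, μ(3) = -1, μ(5) = -1, μ(6) = 1, μ(7) = -1, μ(10) = 1, μ(11) = -1, μ(13) = -1, μ(14) = 1, μ(15) = 1, μ(17) = -1, μ(19) = -1, μ(21) = 1, μ(22) = 1, μ(23) = -1, μ(26) = 1, μ(29) = -1, μ(30) = -1, μ(31) = -1, μ(33) = 1, μ(34) = 1, μ(35) = 1, μ(37) = -1, μ(38) = 1, μ(39) = 1, μ(41) = -1, μ(42) = -1, μ(43) = -1, μ(46) = 1, μ(47) = -1, μ(51) = 1, μ(53) = -1, μ(55) = 1, μ(57) = 1, μ(58) = 1, μ(59) = -1, μ(61) = -1, μ(62) = 1, μ(65) = 1, μ(66) = -1, μ(67) = -1, μ(69) = 1, μ(70) = -1, μ(71) = -1, μ(73) = -1, μ(74) = 1, μ(77) = 1, μ(78) = -1, μ(79) = -1, μ(82) = 1, μ(83) = -1, μ(85) = 1, μ(86) = 1, μ(87) = 1, μ(89) = -1, μ(91) = 1, μ(93) = 1, μ(94) = 1, μ(95) = 1, with μ = 0 on non-squarefree integers. Summing μ(k)/k for k where μ(k) ≠ 0 gives 164165993590198279544427554326659/3961456982724258461775089600226385 ≈ 0.0414. (PNT ⟺ this sum → 0 as n → ∞.)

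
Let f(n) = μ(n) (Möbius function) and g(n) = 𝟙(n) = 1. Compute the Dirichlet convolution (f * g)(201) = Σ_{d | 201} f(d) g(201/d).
(μ * 𝟙)(201) = 0

Divisors of 201: [1, 3, 67, 201]. For each d | 201:
  d = 1: μ(1) · 𝟙(201/1) = 1 · 1 = 1
  d = 3: μ(3) · 𝟙(201/3) = -1 · 1 = -1
  d = 67: μ(67) · 𝟙(201/67) = -1 · 1 = -1
  d = 201: μ(201) · 𝟙(201/201) = 1 · 1 = 1
Summing: (μ * 𝟙)(201) = 1 + -1 + -1 + 1 = 0.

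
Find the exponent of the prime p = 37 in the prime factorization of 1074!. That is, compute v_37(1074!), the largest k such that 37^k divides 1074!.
v_37(1074!) = 29

Legendre's formula: v_p(n!) = Σ_{k ≥ 1} ⌊n / p^k⌋. For p = 37, n = 1074, the terms are:
  ⌊1074/37^1⌋ = ⌊1074/37⌋ = 29
(the next term ⌊1074/37^2⌋ = 0, terminating the sum). Summing: v_37(1074!) = 29 = 29.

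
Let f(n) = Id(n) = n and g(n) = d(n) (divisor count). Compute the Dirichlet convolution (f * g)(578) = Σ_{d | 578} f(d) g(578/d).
(Id * d)(578) = 1304

Divisors of 578: [1, 2, 17, 34, 289, 578]. For each d | 578:
  d = 1: Id(1) · d(578/1) = 1 · 6 = 6
  d = 2: Id(2) · d(578/2) = 2 · 3 = 6
  d = 17: Id(17) · d(578/17) = 17 · 4 = 68
  d = 34: Id(34) · d(578/34) = 34 · 2 = 68
  d = 289: Id(289) · d(578/289) = 289 · 2 = 578
  d = 578: Id(578) · d(578/578) = 578 · 1 = 578
Summing: (Id * d)(578) = 6 + 6 + 68 + 68 + 578 + 578 = 1304.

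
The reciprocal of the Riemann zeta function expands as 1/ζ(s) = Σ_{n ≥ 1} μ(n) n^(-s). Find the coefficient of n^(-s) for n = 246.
μ(246) = -1

Factor n = 246 = 2 · 3 · 41. μ(n) = 0 if any exponent ≥ 2 (not squarefree); otherwise μ(n) = (−1)^{ω(n)} where ω(n) is the number of distinct prime factors. Applying: μ(246) = -1.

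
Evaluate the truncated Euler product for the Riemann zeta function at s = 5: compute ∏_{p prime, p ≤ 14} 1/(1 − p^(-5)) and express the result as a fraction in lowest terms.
∏ = 2548391272552125/2457639696903844

The primes p ≤ 14 are [2, 3, 5, 7, 11, 13]. For each prime, (1 − 1/p^5)^(-1) = p^5 / (p^5 − 1). The product is (1 − 1/2^5)^(-1), (1 − 1/3^5)^(-1), (1 − 1/5^5)^(-1), (1 − 1/7^5)^(-1), (1 − 1/11^5)^(-1), (1 − 1/13^5)^(-1) = ∏ p^5 / (p^5 − 1) = 2548391272552125/2457639696903844.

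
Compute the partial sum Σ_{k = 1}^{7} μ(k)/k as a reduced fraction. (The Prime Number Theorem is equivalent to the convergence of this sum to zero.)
Σ μ(k)/k = -1/105

Values of μ(k) for 1 ≤ k ≤ 7: μ(1) = 1, μ(2) = -1, μ(3) = -1, μ(5) = -1, μ(6) = 1, μ(7) = -1, with μ = 0 on non-squarefree integers. Summing μ(k)/k for k where μ(k) ≠ 0 gives -1/105 ≈ -0.0095. (PNT ⟺ this sum → 0 as n → ∞.)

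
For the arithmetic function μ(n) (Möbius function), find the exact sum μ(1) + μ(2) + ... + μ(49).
Σ_{n ≤ 49} μ(n) = -3

Compute μ(n) for each 1 ≤ n ≤ 49: μ(1) = 1, μ(2) = -1, μ(3) = -1, μ(4) = 0, μ(5) = -1, μ(6) = 1, μ(7) = -1, μ(8) = 0, μ(9) = 0, μ(10) = 1, μ(11) = -1, μ(12) = 0, μ(13) = -1, μ(14) = 1, μ(15) = 1, μ(16) = 0, μ(17) = -1, μ(18) = 0, μ(19) = -1, μ(20) = 0, μ(21) = 1, μ(22) = 1, μ(23) = -1, μ(24) = 0, μ(25) = 0, μ(26) = 1, μ(27) = 0, μ(28) = 0, μ(29) = -1, μ(30) = -1, μ(31) = -1, μ(32) = 0, μ(33) = 1, μ(34) = 1, μ(35) = 1, μ(36) = 0, μ(37) = -1, μ(38) = 1, μ(39) = 1, μ(40) = 0, μ(41) = -1, μ(42) = -1, μ(43) = -1, μ(44) = 0, μ(45) = 0, μ(46) = 1, μ(47) = -1, μ(48) = 0, μ(49) = 0. Summing all 49 values: -3. (Mertens function M(x) = Σ_{n ≤ x} μ(n); on average M(x) should be small (PNT ⟺ M(x) = o(x)).)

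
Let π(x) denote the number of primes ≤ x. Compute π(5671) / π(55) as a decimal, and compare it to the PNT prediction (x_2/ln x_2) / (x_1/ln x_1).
π(5671)/π(55) = 747/16 ≈ 46.6875;  PNT prediction ≈ 47.8059.

π(55) = 16 and π(5671) = 747, so π(5671)/π(55) ≈ 46.6875. The PNT-predicted ratio is (5671/ln(5671)) / (55/ln(55)) ≈ 47.8059. The two agree to within a few percent, as expected.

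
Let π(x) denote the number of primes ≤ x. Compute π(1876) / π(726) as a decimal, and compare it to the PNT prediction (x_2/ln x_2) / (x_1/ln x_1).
π(1876)/π(726) = 287/128 ≈ 2.2422;  PNT prediction ≈ 2.2585.

π(726) = 128 and π(1876) = 287, so π(1876)/π(726) ≈ 2.2422. The PNT-predicted ratio is (1876/ln(1876)) / (726/ln(726)) ≈ 2.2585. The two agree to within a few percent, as expected.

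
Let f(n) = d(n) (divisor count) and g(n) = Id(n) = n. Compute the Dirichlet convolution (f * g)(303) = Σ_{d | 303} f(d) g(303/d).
(d * Id)(303) = 515

Divisors of 303: [1, 3, 101, 303]. For each d | 303:
  d = 1: d(1) · Id(303/1) = 1 · 303 = 303
  d = 3: d(3) · Id(303/3) = 2 · 101 = 202
  d = 101: d(101) · Id(303/101) = 2 · 3 = 6
  d = 303: d(303) · Id(303/303) = 4 · 1 = 4
Summing: (d * Id)(303) = 303 + 202 + 6 + 4 = 515.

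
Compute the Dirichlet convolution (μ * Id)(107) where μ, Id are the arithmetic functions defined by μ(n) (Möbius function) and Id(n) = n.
(μ * Id)(107) = 106

Divisors of 107: [1, 107]. For each d | 107:
  d = 1: μ(1) · Id(107/1) = 1 · 107 = 107
  d = 107: μ(107) · Id(107/107) = -1 · 1 = -1
Summing: (μ * Id)(107) = 107 + -1 = 106.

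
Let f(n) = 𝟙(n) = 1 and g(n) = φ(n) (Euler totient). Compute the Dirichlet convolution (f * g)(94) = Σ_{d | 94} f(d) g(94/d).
(𝟙 * φ)(94) = 94

Divisors of 94: [1, 2, 47, 94]. For each d | 94:
  d = 1: 𝟙(1) · φ(94/1) = 1 · 46 = 46
  d = 2: 𝟙(2) · φ(94/2) = 1 · 46 = 46
  d = 47: 𝟙(47) · φ(94/47) = 1 · 1 = 1
  d = 94: 𝟙(94) · φ(94/94) = 1 · 1 = 1
Summing: (𝟙 * φ)(94) = 46 + 46 + 1 + 1 = 94.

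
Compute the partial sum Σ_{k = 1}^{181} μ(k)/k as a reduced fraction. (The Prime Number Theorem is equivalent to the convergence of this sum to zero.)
Σ μ(k)/k = -55899517432623235554411607600017313811576767641103296860860299685947631/5397346292805549782720214077673687806275517530364350655459511599582614290

Values of μ(k) for 1 ≤ k ≤ 181: μ(1) = 1, μ(2) = -1, μ(3) = -1, μ(5) = -1, μ(6) = 1, μ(7) = -1, μ(10) = 1, μ(11) = -1, μ(13) = -1, μ(14) = 1, μ(15) = 1, μ(17) = -1, μ(19) = -1, μ(21) = 1, μ(22) = 1, μ(23) = -1, μ(26) = 1, μ(29) = -1, μ(30) = -1, μ(31) = -1, μ(33) = 1, μ(34) = 1, μ(35) = 1, μ(37) = -1, μ(38) = 1, μ(39) = 1, μ(41) = -1, μ(42) = -1, μ(43) = -1, μ(46) = 1, μ(47) = -1, μ(51) = 1, μ(53) = -1, μ(55) = 1, μ(57) = 1, μ(58) = 1, μ(59) = -1, μ(61) = -1, μ(62) = 1, μ(65) = 1, μ(66) = -1, μ(67) = -1, μ(69) = 1, μ(70) = -1, μ(71) = -1, μ(73) = -1, μ(74) = 1, μ(77) = 1, μ(78) = -1, μ(79) = -1, μ(82) = 1, μ(83) = -1, μ(85) = 1, μ(86) = 1, μ(87) = 1, μ(89) = -1, μ(91) = 1, μ(93) = 1, μ(94) = 1, μ(95) = 1, μ(97) = -1, μ(101) = -1, μ(102) = -1, μ(103) = -1, μ(105) = -1, μ(106) = 1, μ(107) = -1, μ(109) = -1, μ(110) = -1, μ(111) = 1, μ(113) = -1, μ(114) = -1, μ(115) = 1, μ(118) = 1, μ(119) = 1, μ(122) = 1, μ(123) = 1, μ(127) = -1, μ(129) = 1, μ(130) = -1, μ(131) = -1, μ(133) = 1, μ(134) = 1, μ(137) = -1, μ(138) = -1, μ(139) = -1, μ(141) = 1, μ(142) = 1, μ(143) = 1, μ(145) = 1, μ(146) = 1, μ(149) = -1, μ(151) = -1, μ(154) = -1, μ(155) = 1, μ(157) = -1, μ(158) = 1, μ(159) = 1, μ(161) = 1, μ(163) = -1, μ(165) = -1, μ(166) = 1, μ(167) = -1, μ(170) = -1, μ(173) = -1, μ(174) = -1, μ(177) = 1, μ(178) = 1, μ(179) = -1, μ(181) = -1, with μ = 0 on non-squarefree integers. Summing μ(k)/k for k where μ(k) ≠ 0 gives -55899517432623235554411607600017313811576767641103296860860299685947631/5397346292805549782720214077673687806275517530364350655459511599582614290 ≈ -0.0104. (PNT ⟺ this sum → 0 as n → ∞.)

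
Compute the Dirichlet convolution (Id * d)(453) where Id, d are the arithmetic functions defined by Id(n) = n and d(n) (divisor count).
(Id * d)(453) = 765

Divisors of 453: [1, 3, 151, 453]. For each d | 453:
  d = 1: Id(1) · d(453/1) = 1 · 4 = 4
  d = 3: Id(3) · d(453/3) = 3 · 2 = 6
  d = 151: Id(151) · d(453/151) = 151 · 2 = 302
  d = 453: Id(453) · d(453/453) = 453 · 1 = 453
Summing: (Id * d)(453) = 4 + 6 + 302 + 453 = 765.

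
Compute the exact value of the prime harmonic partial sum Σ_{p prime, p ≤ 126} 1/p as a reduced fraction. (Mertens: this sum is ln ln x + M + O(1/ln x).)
Σ 1/p = 58472171373748331322981543916880425472323867753/31610054640417607788145206291543662493274686990

π(126) = 30, so the primes ≤ 126 are [2, 3, 5, 7, 11, 13, 17, 19, 23, 29, 31, 37, 41, 43, 47, 53, 59, 61, 67, 71, 73, 79, 83, 89, 97, 101, 103, 107, 109, 113]. Summing 1/p over these primes: 58472171373748331322981543916880425472323867753/31610054640417607788145206291543662493274686990 ≈ 1.8498. Mertens estimate ln ln(126) + 0.2615 ≈ 1.8376.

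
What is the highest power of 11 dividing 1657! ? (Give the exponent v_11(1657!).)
v_11(1657!) = 164

Legendre's formula: v_p(n!) = Σ_{k ≥ 1} ⌊n / p^k⌋. For p = 11, n = 1657, the terms are:
  ⌊1657/11^1⌋ = ⌊1657/11⌋ = 150
  ⌊1657/11^2⌋ = ⌊1657/121⌋ = 13
  ⌊1657/11^3⌋ = ⌊1657/1331⌋ = 1
(the next term ⌊1657/11^4⌋ = 0, terminating the sum). Summing: v_11(1657!) = 150 + 13 + 1 = 164.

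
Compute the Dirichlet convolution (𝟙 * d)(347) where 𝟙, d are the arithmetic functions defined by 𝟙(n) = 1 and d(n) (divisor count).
(𝟙 * d)(347) = 3

Divisors of 347: [1, 347]. For each d | 347:
  d = 1: 𝟙(1) · d(347/1) = 1 · 2 = 2
  d = 347: 𝟙(347) · d(347/347) = 1 · 1 = 1
Summing: (𝟙 * d)(347) = 2 + 1 = 3.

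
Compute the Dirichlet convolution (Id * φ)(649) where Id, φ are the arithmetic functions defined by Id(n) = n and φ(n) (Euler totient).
(Id * φ)(649) = 2457

Divisors of 649: [1, 11, 59, 649]. For each d | 649:
  d = 1: Id(1) · φ(649/1) = 1 · 580 = 580
  d = 11: Id(11) · φ(649/11) = 11 · 58 = 638
  d = 59: Id(59) · φ(649/59) = 59 · 10 = 590
  d = 649: Id(649) · φ(649/649) = 649 · 1 = 649
Summing: (Id * φ)(649) = 580 + 638 + 590 + 649 = 2457.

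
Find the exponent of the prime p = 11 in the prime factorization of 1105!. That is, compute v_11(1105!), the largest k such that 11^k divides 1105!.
v_11(1105!) = 109

Legendre's formula: v_p(n!) = Σ_{k ≥ 1} ⌊n / p^k⌋. For p = 11, n = 1105, the terms are:
  ⌊1105/11^1⌋ = ⌊1105/11⌋ = 100
  ⌊1105/11^2⌋ = ⌊1105/121⌋ = 9
(the next term ⌊1105/11^3⌋ = 0, terminating the sum). Summing: v_11(1105!) = 100 + 9 = 109.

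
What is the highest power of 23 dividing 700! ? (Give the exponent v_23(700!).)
v_23(700!) = 31

Legendre's formula: v_p(n!) = Σ_{k ≥ 1} ⌊n / p^k⌋. For p = 23, n = 700, the terms are:
  ⌊700/23^1⌋ = ⌊700/23⌋ = 30
  ⌊700/23^2⌋ = ⌊700/529⌋ = 1
(the next term ⌊700/23^3⌋ = 0, terminating the sum). Summing: v_23(700!) = 30 + 1 = 31.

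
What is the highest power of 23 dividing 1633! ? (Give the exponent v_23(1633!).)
v_23(1633!) = 74

Legendre's formula: v_p(n!) = Σ_{k ≥ 1} ⌊n / p^k⌋. For p = 23, n = 1633, the terms are:
  ⌊1633/23^1⌋ = ⌊1633/23⌋ = 71
  ⌊1633/23^2⌋ = ⌊1633/529⌋ = 3
(the next term ⌊1633/23^3⌋ = 0, terminating the sum). Summing: v_23(1633!) = 71 + 3 = 74.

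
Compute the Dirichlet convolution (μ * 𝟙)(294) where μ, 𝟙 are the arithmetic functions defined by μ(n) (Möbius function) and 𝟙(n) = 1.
(μ * 𝟙)(294) = 0

Divisors of 294: [1, 2, 3, 6, 7, 14, 21, 42, 49, 98, 147, 294]. For each d | 294:
  d = 1: μ(1) · 𝟙(294/1) = 1 · 1 = 1
  d = 2: μ(2) · 𝟙(294/2) = -1 · 1 = -1
  d = 3: μ(3) · 𝟙(294/3) = -1 · 1 = -1
  d = 6: μ(6) · 𝟙(294/6) = 1 · 1 = 1
  d = 7: μ(7) · 𝟙(294/7) = -1 · 1 = -1
  d = 14: μ(14) · 𝟙(294/14) = 1 · 1 = 1
  d = 21: μ(21) · 𝟙(294/21) = 1 · 1 = 1
  d = 42: μ(42) · 𝟙(294/42) = -1 · 1 = -1
  d = 49: μ(49) · 𝟙(294/49) = 0 · 1 = 0
  d = 98: μ(98) · 𝟙(294/98) = 0 · 1 = 0
  d = 147: μ(147) · 𝟙(294/147) = 0 · 1 = 0
  d = 294: μ(294) · 𝟙(294/294) = 0 · 1 = 0
Summing: (μ * 𝟙)(294) = 1 + -1 + -1 + 1 + -1 + 1 + 1 + -1 + 0 + 0 + 0 + 0 = 0.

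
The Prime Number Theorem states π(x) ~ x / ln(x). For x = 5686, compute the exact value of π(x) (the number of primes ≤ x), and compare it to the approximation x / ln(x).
π(5686) = 748;  x/ln(x) ≈ 657.66;  relative error ≈ 12.08%.

Directly count primes up to 5686: π(5686) = 748. The PNT approximation gives 5686/ln(5686) ≈ 5686/8.64576 ≈ 657.66. Relative error (π(x) − x/ln(x)) / π(x) ≈ 12.08%; the approximation is known to undercount slightly (Li(x) is a better estimate).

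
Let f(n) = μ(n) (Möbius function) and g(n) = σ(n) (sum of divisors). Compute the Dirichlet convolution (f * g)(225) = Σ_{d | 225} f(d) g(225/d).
(μ * σ)(225) = 225

Divisors of 225: [1, 3, 5, 9, 15, 25, 45, 75, 225]. For each d | 225:
  d = 1: μ(1) · σ(225/1) = 1 · 403 = 403
  d = 3: μ(3) · σ(225/3) = -1 · 124 = -124
  d = 5: μ(5) · σ(225/5) = -1 · 78 = -78
  d = 9: μ(9) · σ(225/9) = 0 · 31 = 0
  d = 15: μ(15) · σ(225/15) = 1 · 24 = 24
  d = 25: μ(25) · σ(225/25) = 0 · 13 = 0
  d = 45: μ(45) · σ(225/45) = 0 · 6 = 0
  d = 75: μ(75) · σ(225/75) = 0 · 4 = 0
  d = 225: μ(225) · σ(225/225) = 0 · 1 = 0
Summing: (μ * σ)(225) = 403 + -124 + -78 + 0 + 24 + 0 + 0 + 0 + 0 = 225.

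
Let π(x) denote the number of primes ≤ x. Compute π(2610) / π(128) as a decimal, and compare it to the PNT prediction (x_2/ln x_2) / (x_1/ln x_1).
π(2610)/π(128) = 379/31 ≈ 12.2258;  PNT prediction ≈ 12.5759.

π(128) = 31 and π(2610) = 379, so π(2610)/π(128) ≈ 12.2258. The PNT-predicted ratio is (2610/ln(2610)) / (128/ln(128)) ≈ 12.5759. The two agree to within a few percent, as expected.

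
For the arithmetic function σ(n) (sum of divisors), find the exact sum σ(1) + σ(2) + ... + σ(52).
Σ_{n ≤ 52} σ(n) = 2250

Compute σ(n) for each 1 ≤ n ≤ 52: σ(1) = 1, σ(2) = 3, σ(3) = 4, σ(4) = 7, σ(5) = 6, σ(6) = 12, σ(7) = 8, σ(8) = 15, σ(9) = 13, σ(10) = 18, σ(11) = 12, σ(12) = 28, σ(13) = 14, σ(14) = 24, σ(15) = 24, σ(16) = 31, σ(17) = 18, σ(18) = 39, σ(19) = 20, σ(20) = 42, σ(21) = 32, σ(22) = 36, σ(23) = 24, σ(24) = 60, σ(25) = 31, σ(26) = 42, σ(27) = 40, σ(28) = 56, σ(29) = 30, σ(30) = 72, σ(31) = 32, σ(32) = 63, σ(33) = 48, σ(34) = 54, σ(35) = 48, σ(36) = 91, σ(37) = 38, σ(38) = 60, σ(39) = 56, σ(40) = 90, σ(41) = 42, σ(42) = 96, σ(43) = 44, σ(44) = 84, σ(45) = 78, σ(46) = 72, σ(47) = 48, σ(48) = 124, σ(49) = 57, σ(50) = 93, σ(51) = 72, σ(52) = 98. Summing all 52 values: 2250. (Average order: Σ_{n ≤ x} σ(n) ~ (π²/12) x². For x = 52, (π²/12)·52² ≈ 2223.95.)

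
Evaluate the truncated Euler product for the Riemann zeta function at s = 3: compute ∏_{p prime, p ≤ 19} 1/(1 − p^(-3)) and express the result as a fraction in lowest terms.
∏ = 3674541645775/3057655868928

The primes p ≤ 19 are [2, 3, 5, 7, 11, 13, 17, 19]. For each prime, (1 − 1/p^3)^(-1) = p^3 / (p^3 − 1). The product is (1 − 1/2^3)^(-1), (1 − 1/3^3)^(-1), (1 − 1/5^3)^(-1), (1 − 1/7^3)^(-1), (1 − 1/11^3)^(-1), (1 − 1/13^3)^(-1), (1 − 1/17^3)^(-1), (1 − 1/19^3)^(-1) = ∏ p^3 / (p^3 − 1) = 3674541645775/3057655868928.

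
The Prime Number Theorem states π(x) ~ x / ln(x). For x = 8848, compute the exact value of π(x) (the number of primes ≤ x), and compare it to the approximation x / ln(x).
π(8848) = 1102;  x/ln(x) ≈ 973.60;  relative error ≈ 11.65%.

Directly count primes up to 8848: π(8848) = 1102. The PNT approximation gives 8848/ln(8848) ≈ 8848/9.08795 ≈ 973.60. Relative error (π(x) − x/ln(x)) / π(x) ≈ 11.65%; the approximation is known to undercount slightly (Li(x) is a better estimate).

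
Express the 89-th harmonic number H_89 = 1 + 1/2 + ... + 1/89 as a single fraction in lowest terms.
H_89 = 3645196481713595484337076792241271893701/718766754945489455304472257065075294400

Direct summation: H_89 = 1 + 1/2 + ... + 1/89. The least common denominator is lcm(1, ..., 89) = 718766754945489455304472257065075294400; over this denominator the numerator is 718766754945489455304472257065075294400 + 359383377472744727652236128532537647200 + 239588918315163151768157419021691764800 + 179691688736372363826118064266268823600 + 143753350989097891060894451413015058880 + 119794459157581575884078709510845882400 + 102680964992212779329210322437867899200 + 89845844368186181913059032133134411800 + 79862972771721050589385806340563921600 + 71876675494548945530447225706507529440 + 65342432267771768664042932460461390400 + 59897229578790787942039354755422941200 + 55289750380422265792651712081928868800 + 51340482496106389664605161218933949600 + 47917783663032630353631483804338352960 + 44922922184093090956529516066567205900 + 42280397349734673841439544533239723200 + 39931486385860525294692903170281960800 + 37829829207657339752866960898161857600 + 35938337747274472765223612853253764720 + 34226988330737593109736774145955966400 + 32671216133885884332021466230230695200 + 31250728475890845882803141611525012800 + 29948614789395393971019677377711470600 + 28750670197819578212178890282603011776 + 27644875190211132896325856040964434400 + 26620990923907016863128602113521307200 + 25670241248053194832302580609466974800 + 24785060515361705355326629553968113600 + 23958891831516315176815741902169176480 + 23186024353080305009821685711776622400 + 22461461092046545478264758033283602950 + 21780810755923922888014310820153796800 + 21140198674867336920719772266619861600 + 20536192998442555865842064487573579840 + 19965743192930262647346451585140980400 + 19426128512040255548769520461218251200 + 18914914603828669876433480449080928800 + 18429916793474088597550570693976289600 + 17969168873637236382611806426626882360 + 17530896462085108665962737977196958400 + 17113494165368796554868387072977983200 + 16715505928964871053592378071280820800 + 16335608066942942166010733115115347600 + 15972594554344210117877161268112784320 + 15625364237945422941401570805762506400 + 15292909679691265006478133129044155200 + 14974307394697696985509838688855735300 + 14668709284601825618458617491123985600 + 14375335098909789106089445141301505888 + 14093465783244891280479848177746574400 + 13822437595105566448162928020482217200 + 13561636885763951986876835038963684800 + 13310495461953508431564301056760653600 + 13068486453554353732808586492092278080 + 12835120624026597416151290304733487400 + 12609943069219113250955653632720619200 + 12392530257680852677663314776984056800 + 12182487371957448394991055204492801600 + 11979445915758157588407870951084588240 + 11783061556483433693515938640411070400 + 11593012176540152504910842855888311200 + 11408996110245864369912258048651988800 + 11230730546023272739132379016641801475 + 11057950076084453158530342416385773760 + 10890405377961961444007155410076898400 + 10727862014111782914992123239777243200 + 10570099337433668460359886133309930800 + 10416909491963615294267713870508337600 + 10268096499221277932921032243786789920 + 10123475421767457116964397986832046400 + 9982871596465131323673225792570490200 + 9846119930760129524718798041987332800 + 9713064256020127774384760230609125600 + 9583556732606526070726296760867670592 + 9457457301914334938216740224540464400 + 9334633181110252666291847494351627200 + 9214958396737044298775285346988144800 + 9098313353740372851955345026140193600 + 8984584436818618191305903213313441180 + 8873663641302338954376200704507102400 + 8765448231042554332981368988598479200 + 8659840421029993437403280205603316800 + 8556747082684398277434193536488991600 + 8456079469946934768287908906647944640 + 8357752964482435526796189035640410400 + 8261686838453901785108876517989371200 + 8167804033471471083005366557557673800 + 8076030954443701744994070304101969600 = 3645196481713595484337076792241271893701, so H_89 = 3645196481713595484337076792241271893701/718766754945489455304472257065075294400 (already in lowest terms) ≈ 5.07146. (The PNT-adjacent estimate ln(89) + γ ≈ 5.06585 matches within O(1/n).)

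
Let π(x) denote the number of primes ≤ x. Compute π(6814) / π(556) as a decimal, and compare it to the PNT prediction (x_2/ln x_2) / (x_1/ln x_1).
π(6814)/π(556) = 876/101 ≈ 8.6733;  PNT prediction ≈ 8.7760.

π(556) = 101 and π(6814) = 876, so π(6814)/π(556) ≈ 8.6733. The PNT-predicted ratio is (6814/ln(6814)) / (556/ln(556)) ≈ 8.7760. The two agree to within a few percent, as expected.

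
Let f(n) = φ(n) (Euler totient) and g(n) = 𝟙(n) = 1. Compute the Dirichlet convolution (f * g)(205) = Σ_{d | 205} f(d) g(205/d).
(φ * 𝟙)(205) = 205

Divisors of 205: [1, 5, 41, 205]. For each d | 205:
  d = 1: φ(1) · 𝟙(205/1) = 1 · 1 = 1
  d = 5: φ(5) · 𝟙(205/5) = 4 · 1 = 4
  d = 41: φ(41) · 𝟙(205/41) = 40 · 1 = 40
  d = 205: φ(205) · 𝟙(205/205) = 160 · 1 = 160
Summing: (φ * 𝟙)(205) = 1 + 4 + 40 + 160 = 205.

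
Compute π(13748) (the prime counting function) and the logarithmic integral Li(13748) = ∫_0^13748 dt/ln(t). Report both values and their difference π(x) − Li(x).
π(13748) = 1625;  Li(13748) ≈ 1645.84;  π(x) − Li(x) ≈ -20.84.

Direct count of primes ≤ 13748 gives π(13748) = 1625. Numerical evaluation of the logarithmic integral gives Li(13748) ≈ 1645.84. The difference π(x) − Li(x) ≈ -20.84 is typically negative for small/moderate x (Li(x) overestimates), though Littlewood's theorem shows this sign changes infinitely often.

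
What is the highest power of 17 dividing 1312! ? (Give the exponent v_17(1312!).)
v_17(1312!) = 81

Legendre's formula: v_p(n!) = Σ_{k ≥ 1} ⌊n / p^k⌋. For p = 17, n = 1312, the terms are:
  ⌊1312/17^1⌋ = ⌊1312/17⌋ = 77
  ⌊1312/17^2⌋ = ⌊1312/289⌋ = 4
(the next term ⌊1312/17^3⌋ = 0, terminating the sum). Summing: v_17(1312!) = 77 + 4 = 81.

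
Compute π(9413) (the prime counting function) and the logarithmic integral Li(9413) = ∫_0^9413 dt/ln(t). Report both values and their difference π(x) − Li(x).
π(9413) = 1164;  Li(9413) ≈ 1182.20;  π(x) − Li(x) ≈ -18.20.

Direct count of primes ≤ 9413 gives π(9413) = 1164. Numerical evaluation of the logarithmic integral gives Li(9413) ≈ 1182.20. The difference π(x) − Li(x) ≈ -18.20 is typically negative for small/moderate x (Li(x) overestimates), though Littlewood's theorem shows this sign changes infinitely often.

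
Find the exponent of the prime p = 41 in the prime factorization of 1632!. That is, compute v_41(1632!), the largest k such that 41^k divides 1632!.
v_41(1632!) = 39

Legendre's formula: v_p(n!) = Σ_{k ≥ 1} ⌊n / p^k⌋. For p = 41, n = 1632, the terms are:
  ⌊1632/41^1⌋ = ⌊1632/41⌋ = 39
(the next term ⌊1632/41^2⌋ = 0, terminating the sum). Summing: v_41(1632!) = 39 = 39.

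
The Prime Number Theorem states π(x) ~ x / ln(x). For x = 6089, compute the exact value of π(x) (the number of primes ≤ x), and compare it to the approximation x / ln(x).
π(6089) = 794;  x/ln(x) ≈ 698.74;  relative error ≈ 12.00%.

Directly count primes up to 6089: π(6089) = 794. The PNT approximation gives 6089/ln(6089) ≈ 6089/8.71424 ≈ 698.74. Relative error (π(x) − x/ln(x)) / π(x) ≈ 12.00%; the approximation is known to undercount slightly (Li(x) is a better estimate).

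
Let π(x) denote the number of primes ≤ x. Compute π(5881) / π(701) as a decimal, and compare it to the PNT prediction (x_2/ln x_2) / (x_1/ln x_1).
π(5881)/π(701) = 775/126 ≈ 6.1508;  PNT prediction ≈ 6.3335.

π(701) = 126 and π(5881) = 775, so π(5881)/π(701) ≈ 6.1508. The PNT-predicted ratio is (5881/ln(5881)) / (701/ln(701)) ≈ 6.3335. The two agree to within a few percent, as expected.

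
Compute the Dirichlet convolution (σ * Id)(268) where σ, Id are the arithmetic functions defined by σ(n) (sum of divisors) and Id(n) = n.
(σ * Id)(268) = 2295

Divisors of 268: [1, 2, 4, 67, 134, 268]. For each d | 268:
  d = 1: σ(1) · Id(268/1) = 1 · 268 = 268
  d = 2: σ(2) · Id(268/2) = 3 · 134 = 402
  d = 4: σ(4) · Id(268/4) = 7 · 67 = 469
  d = 67: σ(67) · Id(268/67) = 68 · 4 = 272
  d = 134: σ(134) · Id(268/134) = 204 · 2 = 408
  d = 268: σ(268) · Id(268/268) = 476 · 1 = 476
Summing: (σ * Id)(268) = 268 + 402 + 469 + 272 + 408 + 476 = 2295.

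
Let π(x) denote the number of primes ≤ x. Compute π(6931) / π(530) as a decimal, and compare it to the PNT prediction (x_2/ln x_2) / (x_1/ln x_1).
π(6931)/π(530) = 890/99 ≈ 8.9899;  PNT prediction ≈ 9.2758.

π(530) = 99 and π(6931) = 890, so π(6931)/π(530) ≈ 8.9899. The PNT-predicted ratio is (6931/ln(6931)) / (530/ln(530)) ≈ 9.2758. The two agree to within a few percent, as expected.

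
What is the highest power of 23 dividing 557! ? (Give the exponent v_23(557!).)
v_23(557!) = 25

Legendre's formula: v_p(n!) = Σ_{k ≥ 1} ⌊n / p^k⌋. For p = 23, n = 557, the terms are:
  ⌊557/23^1⌋ = ⌊557/23⌋ = 24
  ⌊557/23^2⌋ = ⌊557/529⌋ = 1
(the next term ⌊557/23^3⌋ = 0, terminating the sum). Summing: v_23(557!) = 24 + 1 = 25.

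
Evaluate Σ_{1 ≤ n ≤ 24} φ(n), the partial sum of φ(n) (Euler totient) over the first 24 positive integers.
Σ_{n ≤ 24} φ(n) = 180

Compute φ(n) for each 1 ≤ n ≤ 24: φ(1) = 1, φ(2) = 1, φ(3) = 2, φ(4) = 2, φ(5) = 4, φ(6) = 2, φ(7) = 6, φ(8) = 4, φ(9) = 6, φ(10) = 4, φ(11) = 10, φ(12) = 4, φ(13) = 12, φ(14) = 6, φ(15) = 8, φ(16) = 8, φ(17) = 16, φ(18) = 6, φ(19) = 18, φ(20) = 8, φ(21) = 12, φ(22) = 10, φ(23) = 22, φ(24) = 8. Summing all 24 values: 180. (Average order: Σ_{n ≤ x} φ(n) ~ (3/π²) x². For x = 24, (3/π²)·24² ≈ 175.08.)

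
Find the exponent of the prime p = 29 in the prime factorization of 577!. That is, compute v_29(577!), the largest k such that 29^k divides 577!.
v_29(577!) = 19

Legendre's formula: v_p(n!) = Σ_{k ≥ 1} ⌊n / p^k⌋. For p = 29, n = 577, the terms are:
  ⌊577/29^1⌋ = ⌊577/29⌋ = 19
(the next term ⌊577/29^2⌋ = 0, terminating the sum). Summing: v_29(577!) = 19 = 19.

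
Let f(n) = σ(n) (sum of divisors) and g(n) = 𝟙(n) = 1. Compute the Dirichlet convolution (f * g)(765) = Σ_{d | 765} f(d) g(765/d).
(σ * 𝟙)(765) = 2394

Divisors of 765: [1, 3, 5, 9, 15, 17, 45, 51, 85, 153, 255, 765]. For each d | 765:
  d = 1: σ(1) · 𝟙(765/1) = 1 · 1 = 1
  d = 3: σ(3) · 𝟙(765/3) = 4 · 1 = 4
  d = 5: σ(5) · 𝟙(765/5) = 6 · 1 = 6
  d = 9: σ(9) · 𝟙(765/9) = 13 · 1 = 13
  d = 15: σ(15) · 𝟙(765/15) = 24 · 1 = 24
  d = 17: σ(17) · 𝟙(765/17) = 18 · 1 = 18
  d = 45: σ(45) · 𝟙(765/45) = 78 · 1 = 78
  d = 51: σ(51) · 𝟙(765/51) = 72 · 1 = 72
  d = 85: σ(85) · 𝟙(765/85) = 108 · 1 = 108
  d = 153: σ(153) · 𝟙(765/153) = 234 · 1 = 234
  d = 255: σ(255) · 𝟙(765/255) = 432 · 1 = 432
  d = 765: σ(765) · 𝟙(765/765) = 1404 · 1 = 1404
Summing: (σ * 𝟙)(765) = 1 + 4 + 6 + 13 + 24 + 18 + 78 + 72 + 108 + 234 + 432 + 1404 = 2394.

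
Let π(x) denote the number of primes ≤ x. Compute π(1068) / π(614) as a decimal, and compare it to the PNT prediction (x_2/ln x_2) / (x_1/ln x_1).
π(1068)/π(614) = 179/112 ≈ 1.5982;  PNT prediction ≈ 1.6013.

π(614) = 112 and π(1068) = 179, so π(1068)/π(614) ≈ 1.5982. The PNT-predicted ratio is (1068/ln(1068)) / (614/ln(614)) ≈ 1.6013. The two agree to within a few percent, as expected.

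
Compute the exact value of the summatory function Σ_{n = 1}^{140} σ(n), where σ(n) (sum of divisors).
Σ_{n ≤ 140} σ(n) = 16207

Compute σ(n) for each 1 ≤ n ≤ 140: σ(1) = 1, σ(2) = 3, σ(3) = 4, σ(4) = 7, σ(5) = 6, σ(6) = 12, σ(7) = 8, σ(8) = 15, σ(9) = 13, σ(10) = 18, σ(11) = 12, σ(12) = 28, σ(13) = 14, σ(14) = 24, σ(15) = 24, σ(16) = 31, σ(17) = 18, σ(18) = 39, σ(19) = 20, σ(20) = 42, σ(21) = 32, σ(22) = 36, σ(23) = 24, σ(24) = 60, σ(25) = 31, σ(26) = 42, σ(27) = 40, σ(28) = 56, σ(29) = 30, σ(30) = 72, σ(31) = 32, σ(32) = 63, σ(33) = 48, σ(34) = 54, σ(35) = 48, σ(36) = 91, σ(37) = 38, σ(38) = 60, σ(39) = 56, σ(40) = 90, σ(41) = 42, σ(42) = 96, σ(43) = 44, σ(44) = 84, σ(45) = 78, σ(46) = 72, σ(47) = 48, σ(48) = 124, σ(49) = 57, σ(50) = 93, σ(51) = 72, σ(52) = 98, σ(53) = 54, σ(54) = 120, σ(55) = 72, σ(56) = 120, σ(57) = 80, σ(58) = 90, σ(59) = 60, σ(60) = 168, σ(61) = 62, σ(62) = 96, σ(63) = 104, σ(64) = 127, σ(65) = 84, σ(66) = 144, σ(67) = 68, σ(68) = 126, σ(69) = 96, σ(70) = 144, σ(71) = 72, σ(72) = 195, σ(73) = 74, σ(74) = 114, σ(75) = 124, σ(76) = 140, σ(77) = 96, σ(78) = 168, σ(79) = 80, σ(80) = 186, σ(81) = 121, σ(82) = 126, σ(83) = 84, σ(84) = 224, σ(85) = 108, σ(86) = 132, σ(87) = 120, σ(88) = 180, σ(89) = 90, σ(90) = 234, σ(91) = 112, σ(92) = 168, σ(93) = 128, σ(94) = 144, σ(95) = 120, σ(96) = 252, σ(97) = 98, σ(98) = 171, σ(99) = 156, σ(100) = 217, σ(101) = 102, σ(102) = 216, σ(103) = 104, σ(104) = 210, σ(105) = 192, σ(106) = 162, σ(107) = 108, σ(108) = 280, σ(109) = 110, σ(110) = 216, σ(111) = 152, σ(112) = 248, σ(113) = 114, σ(114) = 240, σ(115) = 144, σ(116) = 210, σ(117) = 182, σ(118) = 180, σ(119) = 144, σ(120) = 360, σ(121) = 133, σ(122) = 186, σ(123) = 168, σ(124) = 224, σ(125) = 156, σ(126) = 312, σ(127) = 128, σ(128) = 255, σ(129) = 176, σ(130) = 252, σ(131) = 132, σ(132) = 336, σ(133) = 160, σ(134) = 204, σ(135) = 240, σ(136) = 270, σ(137) = 138, σ(138) = 288, σ(139) = 140, σ(140) = 336. Summing all 140 values: 16207. (Average order: Σ_{n ≤ x} σ(n) ~ (π²/12) x². For x = 140, (π²/12)·140² ≈ 16120.35.)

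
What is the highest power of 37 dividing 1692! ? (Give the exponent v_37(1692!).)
v_37(1692!) = 46

Legendre's formula: v_p(n!) = Σ_{k ≥ 1} ⌊n / p^k⌋. For p = 37, n = 1692, the terms are:
  ⌊1692/37^1⌋ = ⌊1692/37⌋ = 45
  ⌊1692/37^2⌋ = ⌊1692/1369⌋ = 1
(the next term ⌊1692/37^3⌋ = 0, terminating the sum). Summing: v_37(1692!) = 45 + 1 = 46.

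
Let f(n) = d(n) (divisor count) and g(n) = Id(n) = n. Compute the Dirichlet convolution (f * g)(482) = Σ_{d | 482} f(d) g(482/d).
(d * Id)(482) = 972

Divisors of 482: [1, 2, 241, 482]. For each d | 482:
  d = 1: d(1) · Id(482/1) = 1 · 482 = 482
  d = 2: d(2) · Id(482/2) = 2 · 241 = 482
  d = 241: d(241) · Id(482/241) = 2 · 2 = 4
  d = 482: d(482) · Id(482/482) = 4 · 1 = 4
Summing: (d * Id)(482) = 482 + 482 + 4 + 4 = 972.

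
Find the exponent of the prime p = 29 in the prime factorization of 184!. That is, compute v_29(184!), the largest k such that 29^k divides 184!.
v_29(184!) = 6

Legendre's formula: v_p(n!) = Σ_{k ≥ 1} ⌊n / p^k⌋. For p = 29, n = 184, the terms are:
  ⌊184/29^1⌋ = ⌊184/29⌋ = 6
(the next term ⌊184/29^2⌋ = 0, terminating the sum). Summing: v_29(184!) = 6 = 6.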